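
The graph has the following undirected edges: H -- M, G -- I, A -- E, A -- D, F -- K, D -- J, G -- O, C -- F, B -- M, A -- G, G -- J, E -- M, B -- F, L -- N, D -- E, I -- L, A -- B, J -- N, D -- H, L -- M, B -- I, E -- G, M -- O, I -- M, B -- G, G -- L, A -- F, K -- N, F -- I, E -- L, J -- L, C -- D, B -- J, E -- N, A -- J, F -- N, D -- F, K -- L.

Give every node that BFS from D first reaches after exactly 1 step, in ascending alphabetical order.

Level 0: D
Level 1: A, C, E, F, H, J
Level 2: B, G, I, K, L, M, N
Level 3: O

A, C, E, F, H, J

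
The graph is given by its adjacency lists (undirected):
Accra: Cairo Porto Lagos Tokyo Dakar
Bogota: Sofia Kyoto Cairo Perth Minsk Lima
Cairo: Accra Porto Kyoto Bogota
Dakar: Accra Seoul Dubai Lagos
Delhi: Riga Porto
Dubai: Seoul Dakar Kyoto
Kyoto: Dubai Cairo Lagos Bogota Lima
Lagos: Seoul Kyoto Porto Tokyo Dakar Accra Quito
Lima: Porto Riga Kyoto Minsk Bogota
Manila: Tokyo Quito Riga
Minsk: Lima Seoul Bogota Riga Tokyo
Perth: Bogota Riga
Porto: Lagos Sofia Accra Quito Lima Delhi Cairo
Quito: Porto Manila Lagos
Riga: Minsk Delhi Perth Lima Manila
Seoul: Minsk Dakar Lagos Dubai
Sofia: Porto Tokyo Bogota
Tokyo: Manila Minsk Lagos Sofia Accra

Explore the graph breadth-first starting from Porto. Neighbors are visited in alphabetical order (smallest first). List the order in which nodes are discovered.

Visit Porto; enqueue Accra, Cairo, Delhi, Lagos, Lima, Quito, Sofia → queue [Accra, Cairo, Delhi, Lagos, Lima, Quito, Sofia]
Visit Accra; enqueue Dakar, Tokyo → queue [Cairo, Delhi, Lagos, Lima, Quito, Sofia, Dakar, Tokyo]
Visit Cairo; enqueue Bogota, Kyoto → queue [Delhi, Lagos, Lima, Quito, Sofia, Dakar, Tokyo, Bogota, Kyoto]
Visit Delhi; enqueue Riga → queue [Lagos, Lima, Quito, Sofia, Dakar, Tokyo, Bogota, Kyoto, Riga]
Visit Lagos; enqueue Seoul → queue [Lima, Quito, Sofia, Dakar, Tokyo, Bogota, Kyoto, Riga, Seoul]
Visit Lima; enqueue Minsk → queue [Quito, Sofia, Dakar, Tokyo, Bogota, Kyoto, Riga, Seoul, Minsk]
Visit Quito; enqueue Manila → queue [Sofia, Dakar, Tokyo, Bogota, Kyoto, Riga, Seoul, Minsk, Manila]
Visit Sofia → queue [Dakar, Tokyo, Bogota, Kyoto, Riga, Seoul, Minsk, Manila]
Visit Dakar; enqueue Dubai → queue [Tokyo, Bogota, Kyoto, Riga, Seoul, Minsk, Manila, Dubai]
Visit Tokyo → queue [Bogota, Kyoto, Riga, Seoul, Minsk, Manila, Dubai]
Visit Bogota; enqueue Perth → queue [Kyoto, Riga, Seoul, Minsk, Manila, Dubai, Perth]
Visit Kyoto → queue [Riga, Seoul, Minsk, Manila, Dubai, Perth]
Visit Riga → queue [Seoul, Minsk, Manila, Dubai, Perth]
Visit Seoul → queue [Minsk, Manila, Dubai, Perth]
Visit Minsk → queue [Manila, Dubai, Perth]
Visit Manila → queue [Dubai, Perth]
Visit Dubai → queue [Perth]
Visit Perth → queue []

Porto, Accra, Cairo, Delhi, Lagos, Lima, Quito, Sofia, Dakar, Tokyo, Bogota, Kyoto, Riga, Seoul, Minsk, Manila, Dubai, Perth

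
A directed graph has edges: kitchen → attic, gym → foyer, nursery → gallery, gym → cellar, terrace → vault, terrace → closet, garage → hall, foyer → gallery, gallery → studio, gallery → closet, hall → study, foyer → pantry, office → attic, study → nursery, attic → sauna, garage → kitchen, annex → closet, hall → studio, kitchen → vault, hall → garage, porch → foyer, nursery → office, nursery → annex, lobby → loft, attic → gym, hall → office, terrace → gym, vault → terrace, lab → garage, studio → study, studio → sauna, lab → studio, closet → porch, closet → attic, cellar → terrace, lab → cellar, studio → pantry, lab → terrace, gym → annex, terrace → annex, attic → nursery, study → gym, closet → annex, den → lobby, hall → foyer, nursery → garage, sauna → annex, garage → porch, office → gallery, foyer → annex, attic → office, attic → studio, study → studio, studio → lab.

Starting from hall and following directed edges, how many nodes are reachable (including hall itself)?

BFS from hall visits: hall, foyer, garage, office, studio, study, annex, gallery, pantry, kitchen, porch, attic, lab, sauna, gym, nursery, closet, vault, cellar, terrace
Reachable nodes: 20 of 23 total.

20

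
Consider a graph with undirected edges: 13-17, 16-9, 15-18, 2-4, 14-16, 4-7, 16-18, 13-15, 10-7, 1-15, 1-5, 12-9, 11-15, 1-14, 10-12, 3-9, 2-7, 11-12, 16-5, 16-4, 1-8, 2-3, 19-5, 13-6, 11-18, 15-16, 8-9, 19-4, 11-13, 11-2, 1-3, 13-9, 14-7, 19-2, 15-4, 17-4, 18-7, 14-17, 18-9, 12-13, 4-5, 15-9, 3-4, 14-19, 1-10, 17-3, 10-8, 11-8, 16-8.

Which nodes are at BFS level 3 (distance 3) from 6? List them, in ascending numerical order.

Level 0: 6
Level 1: 13
Level 2: 9, 11, 12, 15, 17
Level 3: 1, 2, 3, 4, 8, 10, 14, 16, 18
Level 4: 5, 7, 19

1, 2, 3, 4, 8, 10, 14, 16, 18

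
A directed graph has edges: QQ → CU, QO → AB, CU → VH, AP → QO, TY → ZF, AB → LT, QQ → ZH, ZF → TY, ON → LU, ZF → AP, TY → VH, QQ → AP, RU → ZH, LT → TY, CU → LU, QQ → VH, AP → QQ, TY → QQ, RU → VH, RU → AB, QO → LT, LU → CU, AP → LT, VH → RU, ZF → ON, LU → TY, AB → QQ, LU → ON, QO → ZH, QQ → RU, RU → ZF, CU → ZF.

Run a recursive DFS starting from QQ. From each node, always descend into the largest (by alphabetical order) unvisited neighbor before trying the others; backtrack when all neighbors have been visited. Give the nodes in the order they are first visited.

Visit QQ
QQ → ZH
QQ → VH
VH → RU
RU → ZF
ZF → TY
ZF → ON
ON → LU
LU → CU
ZF → AP
AP → QO
QO → LT
QO → AB

QQ, ZH, VH, RU, ZF, TY, ON, LU, CU, AP, QO, LT, AB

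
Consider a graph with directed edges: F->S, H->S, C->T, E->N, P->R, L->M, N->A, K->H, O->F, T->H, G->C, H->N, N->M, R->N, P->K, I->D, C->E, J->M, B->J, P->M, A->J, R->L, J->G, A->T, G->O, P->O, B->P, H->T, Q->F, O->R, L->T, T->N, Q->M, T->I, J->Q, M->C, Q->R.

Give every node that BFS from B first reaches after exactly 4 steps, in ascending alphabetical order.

Level 0: B
Level 1: J, P
Level 2: G, K, M, O, Q, R
Level 3: C, F, H, L, N
Level 4: A, E, S, T
Level 5: I
Level 6: D

A, E, S, T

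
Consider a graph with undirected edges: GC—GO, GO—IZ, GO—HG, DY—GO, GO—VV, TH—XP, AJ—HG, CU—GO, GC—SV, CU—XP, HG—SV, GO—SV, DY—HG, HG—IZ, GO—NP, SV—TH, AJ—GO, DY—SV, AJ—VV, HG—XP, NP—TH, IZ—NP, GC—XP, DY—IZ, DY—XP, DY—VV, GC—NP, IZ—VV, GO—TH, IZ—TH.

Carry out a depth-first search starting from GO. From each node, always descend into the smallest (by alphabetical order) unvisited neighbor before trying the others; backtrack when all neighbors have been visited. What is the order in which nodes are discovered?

GO AJ HG DY IZ NP GC SV TH XP CU VV

Visit GO
GO → AJ
AJ → HG
HG → DY
DY → IZ
IZ → NP
NP → GC
GC → SV
SV → TH
TH → XP
XP → CU
IZ → VV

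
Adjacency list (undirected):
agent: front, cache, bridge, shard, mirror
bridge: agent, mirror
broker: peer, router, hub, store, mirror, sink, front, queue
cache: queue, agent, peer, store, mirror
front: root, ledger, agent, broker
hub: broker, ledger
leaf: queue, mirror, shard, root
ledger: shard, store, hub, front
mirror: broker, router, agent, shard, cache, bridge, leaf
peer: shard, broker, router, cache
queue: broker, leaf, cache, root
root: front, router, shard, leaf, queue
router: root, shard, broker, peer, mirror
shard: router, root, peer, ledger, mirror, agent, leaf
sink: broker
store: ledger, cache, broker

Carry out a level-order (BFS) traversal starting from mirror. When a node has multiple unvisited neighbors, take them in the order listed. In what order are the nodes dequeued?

Visit mirror; enqueue broker, router, agent, shard, cache, bridge, leaf → queue [broker, router, agent, shard, cache, bridge, leaf]
Visit broker; enqueue peer, hub, store, sink, front, queue → queue [router, agent, shard, cache, bridge, leaf, peer, hub, store, sink, front, queue]
Visit router; enqueue root → queue [agent, shard, cache, bridge, leaf, peer, hub, store, sink, front, queue, root]
Visit agent → queue [shard, cache, bridge, leaf, peer, hub, store, sink, front, queue, root]
Visit shard; enqueue ledger → queue [cache, bridge, leaf, peer, hub, store, sink, front, queue, root, ledger]
Visit cache → queue [bridge, leaf, peer, hub, store, sink, front, queue, root, ledger]
Visit bridge → queue [leaf, peer, hub, store, sink, front, queue, root, ledger]
Visit leaf → queue [peer, hub, store, sink, front, queue, root, ledger]
Visit peer → queue [hub, store, sink, front, queue, root, ledger]
Visit hub → queue [store, sink, front, queue, root, ledger]
Visit store → queue [sink, front, queue, root, ledger]
Visit sink → queue [front, queue, root, ledger]
Visit front → queue [queue, root, ledger]
Visit queue → queue [root, ledger]
Visit root → queue [ledger]
Visit ledger → queue []

mirror broker router agent shard cache bridge leaf peer hub store sink front queue root ledger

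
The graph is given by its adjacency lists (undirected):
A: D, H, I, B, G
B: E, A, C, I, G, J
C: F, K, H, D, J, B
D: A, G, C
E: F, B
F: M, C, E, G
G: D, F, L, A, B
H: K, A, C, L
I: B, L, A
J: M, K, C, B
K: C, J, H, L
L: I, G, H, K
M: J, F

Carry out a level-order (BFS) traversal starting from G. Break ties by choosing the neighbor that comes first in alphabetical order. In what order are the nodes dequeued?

Visit G; enqueue A, B, D, F, L → queue [A, B, D, F, L]
Visit A; enqueue H, I → queue [B, D, F, L, H, I]
Visit B; enqueue C, E, J → queue [D, F, L, H, I, C, E, J]
Visit D → queue [F, L, H, I, C, E, J]
Visit F; enqueue M → queue [L, H, I, C, E, J, M]
Visit L; enqueue K → queue [H, I, C, E, J, M, K]
Visit H → queue [I, C, E, J, M, K]
Visit I → queue [C, E, J, M, K]
Visit C → queue [E, J, M, K]
Visit E → queue [J, M, K]
Visit J → queue [M, K]
Visit M → queue [K]
Visit K → queue []

G → A → B → D → F → L → H → I → C → E → J → M → K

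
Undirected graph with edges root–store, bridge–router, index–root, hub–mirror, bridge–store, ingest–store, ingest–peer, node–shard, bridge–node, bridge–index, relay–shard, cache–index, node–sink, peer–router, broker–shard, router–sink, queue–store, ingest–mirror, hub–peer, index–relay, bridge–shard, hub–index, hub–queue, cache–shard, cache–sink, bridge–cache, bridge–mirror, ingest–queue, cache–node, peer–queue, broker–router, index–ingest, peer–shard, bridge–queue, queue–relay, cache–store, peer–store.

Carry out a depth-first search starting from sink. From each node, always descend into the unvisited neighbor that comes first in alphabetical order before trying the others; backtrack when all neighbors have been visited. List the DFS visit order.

Visit sink
sink → cache
cache → bridge
bridge → index
index → hub
hub → mirror
mirror → ingest
ingest → peer
peer → queue
queue → relay
relay → shard
shard → broker
broker → router
shard → node
queue → store
store → root

sink cache bridge index hub mirror ingest peer queue relay shard broker router node store root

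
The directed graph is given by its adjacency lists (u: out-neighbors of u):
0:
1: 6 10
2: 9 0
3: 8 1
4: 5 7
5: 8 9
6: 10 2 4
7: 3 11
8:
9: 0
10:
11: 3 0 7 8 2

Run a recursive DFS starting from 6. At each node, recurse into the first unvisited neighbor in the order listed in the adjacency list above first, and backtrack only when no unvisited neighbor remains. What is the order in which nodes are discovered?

6, 10, 2, 9, 0, 4, 5, 8, 7, 3, 1, 11

Visit 6
6 → 10
6 → 2
2 → 9
9 → 0
6 → 4
4 → 5
5 → 8
4 → 7
7 → 3
3 → 1
7 → 11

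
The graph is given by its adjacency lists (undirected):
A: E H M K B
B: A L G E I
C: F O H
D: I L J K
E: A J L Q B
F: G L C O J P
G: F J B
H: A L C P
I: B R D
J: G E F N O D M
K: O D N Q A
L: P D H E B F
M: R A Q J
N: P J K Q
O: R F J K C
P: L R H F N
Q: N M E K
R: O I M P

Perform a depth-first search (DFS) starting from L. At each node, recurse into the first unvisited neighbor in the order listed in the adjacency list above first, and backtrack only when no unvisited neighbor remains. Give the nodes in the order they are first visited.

L, P, R, O, F, G, J, E, A, H, C, M, Q, N, K, D, I, B

Visit L
L → P
P → R
R → O
O → F
F → G
G → J
J → E
E → A
A → H
H → C
A → M
M → Q
Q → N
N → K
K → D
D → I
I → B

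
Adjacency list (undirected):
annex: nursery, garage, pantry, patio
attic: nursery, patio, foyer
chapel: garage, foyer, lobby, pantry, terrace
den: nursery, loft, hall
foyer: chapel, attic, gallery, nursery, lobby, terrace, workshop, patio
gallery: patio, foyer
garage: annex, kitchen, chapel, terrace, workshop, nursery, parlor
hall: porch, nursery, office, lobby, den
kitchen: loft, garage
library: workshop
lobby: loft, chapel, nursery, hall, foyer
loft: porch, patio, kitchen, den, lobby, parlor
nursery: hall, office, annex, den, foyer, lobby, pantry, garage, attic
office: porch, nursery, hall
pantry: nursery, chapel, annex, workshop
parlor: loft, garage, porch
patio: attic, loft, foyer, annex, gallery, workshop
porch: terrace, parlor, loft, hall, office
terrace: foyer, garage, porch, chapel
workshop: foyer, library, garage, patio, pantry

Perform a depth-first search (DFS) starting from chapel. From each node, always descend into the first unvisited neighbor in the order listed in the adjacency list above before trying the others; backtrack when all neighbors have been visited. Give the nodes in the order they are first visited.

Visit chapel
chapel → garage
garage → annex
annex → nursery
nursery → hall
hall → porch
porch → terrace
terrace → foyer
foyer → attic
attic → patio
patio → loft
loft → kitchen
loft → den
loft → lobby
loft → parlor
patio → gallery
patio → workshop
workshop → library
workshop → pantry
porch → office

chapel, garage, annex, nursery, hall, porch, terrace, foyer, attic, patio, loft, kitchen, den, lobby, parlor, gallery, workshop, library, pantry, office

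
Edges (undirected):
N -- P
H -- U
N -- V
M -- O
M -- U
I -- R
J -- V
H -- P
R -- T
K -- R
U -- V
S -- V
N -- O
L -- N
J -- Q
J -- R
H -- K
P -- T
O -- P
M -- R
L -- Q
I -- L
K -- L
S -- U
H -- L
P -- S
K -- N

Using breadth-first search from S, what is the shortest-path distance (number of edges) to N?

2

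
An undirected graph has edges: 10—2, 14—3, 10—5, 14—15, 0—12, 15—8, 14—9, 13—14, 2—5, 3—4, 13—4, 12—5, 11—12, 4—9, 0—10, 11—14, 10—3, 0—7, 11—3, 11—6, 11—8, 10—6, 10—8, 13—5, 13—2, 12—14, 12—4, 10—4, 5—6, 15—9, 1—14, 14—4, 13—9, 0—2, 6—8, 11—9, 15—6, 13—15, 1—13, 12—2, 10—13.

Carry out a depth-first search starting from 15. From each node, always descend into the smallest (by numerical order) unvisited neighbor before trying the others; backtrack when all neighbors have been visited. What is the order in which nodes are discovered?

Visit 15
15 → 6
6 → 5
5 → 2
2 → 0
0 → 7
0 → 10
10 → 3
3 → 4
4 → 9
9 → 11
11 → 8
11 → 12
12 → 14
14 → 1
1 → 13

15 6 5 2 0 7 10 3 4 9 11 8 12 14 1 13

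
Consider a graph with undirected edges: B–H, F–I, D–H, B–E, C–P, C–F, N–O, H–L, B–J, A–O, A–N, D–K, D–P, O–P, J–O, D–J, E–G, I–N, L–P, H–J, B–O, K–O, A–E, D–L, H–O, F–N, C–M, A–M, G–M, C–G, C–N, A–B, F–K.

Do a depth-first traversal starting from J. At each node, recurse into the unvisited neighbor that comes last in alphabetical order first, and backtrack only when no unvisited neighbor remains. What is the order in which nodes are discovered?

Visit J
J → O
O → P
P → L
L → H
H → D
D → K
K → F
F → N
N → I
N → C
C → M
M → G
G → E
E → B
B → A

J O P L H D K F N I C M G E B A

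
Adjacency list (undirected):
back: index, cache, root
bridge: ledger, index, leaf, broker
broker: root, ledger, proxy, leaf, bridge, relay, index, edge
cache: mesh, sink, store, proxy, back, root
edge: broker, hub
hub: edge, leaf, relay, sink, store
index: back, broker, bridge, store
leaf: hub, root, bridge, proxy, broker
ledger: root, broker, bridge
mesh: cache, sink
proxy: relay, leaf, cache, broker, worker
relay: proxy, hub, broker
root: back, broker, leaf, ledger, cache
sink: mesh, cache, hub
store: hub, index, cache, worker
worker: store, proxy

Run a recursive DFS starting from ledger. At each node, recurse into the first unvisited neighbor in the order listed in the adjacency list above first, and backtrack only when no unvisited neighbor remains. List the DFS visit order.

ledger → root → back → index → broker → proxy → relay → hub → edge → leaf → bridge → sink → mesh → cache → store → worker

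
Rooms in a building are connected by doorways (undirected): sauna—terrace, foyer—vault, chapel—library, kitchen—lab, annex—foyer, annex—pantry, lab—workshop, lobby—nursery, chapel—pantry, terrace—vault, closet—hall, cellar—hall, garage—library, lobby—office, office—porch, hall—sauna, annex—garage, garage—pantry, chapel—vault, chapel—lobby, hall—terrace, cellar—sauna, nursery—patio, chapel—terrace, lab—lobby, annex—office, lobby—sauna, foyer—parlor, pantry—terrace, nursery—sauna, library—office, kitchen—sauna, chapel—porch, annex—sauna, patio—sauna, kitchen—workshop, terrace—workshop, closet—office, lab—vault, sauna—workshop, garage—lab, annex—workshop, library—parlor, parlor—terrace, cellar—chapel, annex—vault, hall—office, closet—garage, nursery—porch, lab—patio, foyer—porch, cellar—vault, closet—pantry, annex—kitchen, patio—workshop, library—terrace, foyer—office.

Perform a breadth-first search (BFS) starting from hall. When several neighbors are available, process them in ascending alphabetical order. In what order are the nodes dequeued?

hall cellar closet office sauna terrace chapel vault garage pantry annex foyer library lobby porch kitchen nursery patio workshop parlor lab

Visit hall; enqueue cellar, closet, office, sauna, terrace → queue [cellar, closet, office, sauna, terrace]
Visit cellar; enqueue chapel, vault → queue [closet, office, sauna, terrace, chapel, vault]
Visit closet; enqueue garage, pantry → queue [office, sauna, terrace, chapel, vault, garage, pantry]
Visit office; enqueue annex, foyer, library, lobby, porch → queue [sauna, terrace, chapel, vault, garage, pantry, annex, foyer, library, lobby, porch]
Visit sauna; enqueue kitchen, nursery, patio, workshop → queue [terrace, chapel, vault, garage, pantry, annex, foyer, library, lobby, porch, kitchen, nursery, patio, workshop]
Visit terrace; enqueue parlor → queue [chapel, vault, garage, pantry, annex, foyer, library, lobby, porch, kitchen, nursery, patio, workshop, parlor]
Visit chapel → queue [vault, garage, pantry, annex, foyer, library, lobby, porch, kitchen, nursery, patio, workshop, parlor]
Visit vault; enqueue lab → queue [garage, pantry, annex, foyer, library, lobby, porch, kitchen, nursery, patio, workshop, parlor, lab]
Visit garage → queue [pantry, annex, foyer, library, lobby, porch, kitchen, nursery, patio, workshop, parlor, lab]
Visit pantry → queue [annex, foyer, library, lobby, porch, kitchen, nursery, patio, workshop, parlor, lab]
Visit annex → queue [foyer, library, lobby, porch, kitchen, nursery, patio, workshop, parlor, lab]
Visit foyer → queue [library, lobby, porch, kitchen, nursery, patio, workshop, parlor, lab]
Visit library → queue [lobby, porch, kitchen, nursery, patio, workshop, parlor, lab]
Visit lobby → queue [porch, kitchen, nursery, patio, workshop, parlor, lab]
Visit porch → queue [kitchen, nursery, patio, workshop, parlor, lab]
Visit kitchen → queue [nursery, patio, workshop, parlor, lab]
Visit nursery → queue [patio, workshop, parlor, lab]
Visit patio → queue [workshop, parlor, lab]
Visit workshop → queue [parlor, lab]
Visit parlor → queue [lab]
Visit lab → queue []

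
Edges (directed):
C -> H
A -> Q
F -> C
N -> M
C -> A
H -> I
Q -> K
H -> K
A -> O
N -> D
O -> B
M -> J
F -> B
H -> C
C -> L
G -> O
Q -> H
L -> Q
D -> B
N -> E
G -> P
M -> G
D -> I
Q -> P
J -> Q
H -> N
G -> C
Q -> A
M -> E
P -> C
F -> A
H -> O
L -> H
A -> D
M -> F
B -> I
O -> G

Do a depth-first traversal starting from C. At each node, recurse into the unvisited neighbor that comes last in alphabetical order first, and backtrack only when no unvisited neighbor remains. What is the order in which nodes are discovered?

Visit C
C → L
L → Q
Q → P
Q → K
Q → H
H → O
O → G
O → B
B → I
H → N
N → M
M → J
M → F
F → A
A → D
M → E

C, L, Q, P, K, H, O, G, B, I, N, M, J, F, A, D, E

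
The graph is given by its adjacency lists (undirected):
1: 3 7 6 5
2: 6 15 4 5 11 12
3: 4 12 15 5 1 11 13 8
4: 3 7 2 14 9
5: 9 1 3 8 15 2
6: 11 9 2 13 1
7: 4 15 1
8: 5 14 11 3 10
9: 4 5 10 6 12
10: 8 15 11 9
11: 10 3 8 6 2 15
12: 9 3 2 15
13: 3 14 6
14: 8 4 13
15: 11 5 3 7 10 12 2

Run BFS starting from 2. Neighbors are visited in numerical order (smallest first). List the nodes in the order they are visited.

2, 4, 5, 6, 11, 12, 15, 3, 7, 9, 14, 1, 8, 13, 10

Visit 2; enqueue 4, 5, 6, 11, 12, 15 → queue [4, 5, 6, 11, 12, 15]
Visit 4; enqueue 3, 7, 9, 14 → queue [5, 6, 11, 12, 15, 3, 7, 9, 14]
Visit 5; enqueue 1, 8 → queue [6, 11, 12, 15, 3, 7, 9, 14, 1, 8]
Visit 6; enqueue 13 → queue [11, 12, 15, 3, 7, 9, 14, 1, 8, 13]
Visit 11; enqueue 10 → queue [12, 15, 3, 7, 9, 14, 1, 8, 13, 10]
Visit 12 → queue [15, 3, 7, 9, 14, 1, 8, 13, 10]
Visit 15 → queue [3, 7, 9, 14, 1, 8, 13, 10]
Visit 3 → queue [7, 9, 14, 1, 8, 13, 10]
Visit 7 → queue [9, 14, 1, 8, 13, 10]
Visit 9 → queue [14, 1, 8, 13, 10]
Visit 14 → queue [1, 8, 13, 10]
Visit 1 → queue [8, 13, 10]
Visit 8 → queue [13, 10]
Visit 13 → queue [10]
Visit 10 → queue []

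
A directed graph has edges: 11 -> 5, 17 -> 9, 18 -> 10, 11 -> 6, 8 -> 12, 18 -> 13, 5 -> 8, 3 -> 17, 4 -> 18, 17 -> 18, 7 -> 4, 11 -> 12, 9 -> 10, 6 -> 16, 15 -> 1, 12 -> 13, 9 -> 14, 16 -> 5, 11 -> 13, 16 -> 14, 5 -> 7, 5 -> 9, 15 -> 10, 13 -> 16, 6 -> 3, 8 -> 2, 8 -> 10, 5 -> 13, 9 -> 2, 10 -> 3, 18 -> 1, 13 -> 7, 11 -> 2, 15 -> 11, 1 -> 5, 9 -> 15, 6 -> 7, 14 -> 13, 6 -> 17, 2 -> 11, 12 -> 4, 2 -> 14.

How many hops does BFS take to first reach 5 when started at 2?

2

Level 0: 2
Level 1: 11, 14
Level 2: 5, 6, 12, 13
Level 3: 3, 4, 7, 8, 9, 16, 17
Level 4: 10, 15, 18
Level 5: 1
5 first appears at level 2.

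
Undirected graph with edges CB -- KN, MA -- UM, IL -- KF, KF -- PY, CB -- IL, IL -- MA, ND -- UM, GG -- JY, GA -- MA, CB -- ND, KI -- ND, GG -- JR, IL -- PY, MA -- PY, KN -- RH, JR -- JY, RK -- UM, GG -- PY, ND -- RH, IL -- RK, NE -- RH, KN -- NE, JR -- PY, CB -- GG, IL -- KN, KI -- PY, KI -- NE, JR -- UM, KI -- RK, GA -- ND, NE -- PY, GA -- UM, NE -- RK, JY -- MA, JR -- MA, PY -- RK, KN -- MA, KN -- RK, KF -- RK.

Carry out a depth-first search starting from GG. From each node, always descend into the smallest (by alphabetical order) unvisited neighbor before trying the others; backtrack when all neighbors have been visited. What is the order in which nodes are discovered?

GG, CB, IL, KF, PY, JR, JY, MA, GA, ND, KI, NE, KN, RH, RK, UM

Visit GG
GG → CB
CB → IL
IL → KF
KF → PY
PY → JR
JR → JY
JY → MA
MA → GA
GA → ND
ND → KI
KI → NE
NE → KN
KN → RH
KN → RK
RK → UM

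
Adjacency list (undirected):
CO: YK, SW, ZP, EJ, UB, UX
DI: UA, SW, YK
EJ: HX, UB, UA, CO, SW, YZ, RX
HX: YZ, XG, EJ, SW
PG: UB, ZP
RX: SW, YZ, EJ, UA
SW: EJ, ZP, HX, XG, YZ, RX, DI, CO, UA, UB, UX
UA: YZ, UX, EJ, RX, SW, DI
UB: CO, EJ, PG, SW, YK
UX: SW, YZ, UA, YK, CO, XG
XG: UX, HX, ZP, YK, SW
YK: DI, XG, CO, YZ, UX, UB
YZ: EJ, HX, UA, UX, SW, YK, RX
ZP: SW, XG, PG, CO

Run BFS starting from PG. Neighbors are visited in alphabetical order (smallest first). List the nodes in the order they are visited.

PG, UB, ZP, CO, EJ, SW, YK, XG, UX, HX, RX, UA, YZ, DI

Visit PG; enqueue UB, ZP → queue [UB, ZP]
Visit UB; enqueue CO, EJ, SW, YK → queue [ZP, CO, EJ, SW, YK]
Visit ZP; enqueue XG → queue [CO, EJ, SW, YK, XG]
Visit CO; enqueue UX → queue [EJ, SW, YK, XG, UX]
Visit EJ; enqueue HX, RX, UA, YZ → queue [SW, YK, XG, UX, HX, RX, UA, YZ]
Visit SW; enqueue DI → queue [YK, XG, UX, HX, RX, UA, YZ, DI]
Visit YK → queue [XG, UX, HX, RX, UA, YZ, DI]
Visit XG → queue [UX, HX, RX, UA, YZ, DI]
Visit UX → queue [HX, RX, UA, YZ, DI]
Visit HX → queue [RX, UA, YZ, DI]
Visit RX → queue [UA, YZ, DI]
Visit UA → queue [YZ, DI]
Visit YZ → queue [DI]
Visit DI → queue []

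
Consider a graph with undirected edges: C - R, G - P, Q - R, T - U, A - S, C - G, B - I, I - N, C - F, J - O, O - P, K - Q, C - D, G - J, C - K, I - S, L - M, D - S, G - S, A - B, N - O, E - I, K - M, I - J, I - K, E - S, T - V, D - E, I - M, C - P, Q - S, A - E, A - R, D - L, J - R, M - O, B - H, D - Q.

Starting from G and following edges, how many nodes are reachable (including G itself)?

BFS from G visits: G, C, J, P, S, D, F, K, R, I, O, A, E, Q, L, M, B, N, H
Reachable nodes: 19 of 22 total.

19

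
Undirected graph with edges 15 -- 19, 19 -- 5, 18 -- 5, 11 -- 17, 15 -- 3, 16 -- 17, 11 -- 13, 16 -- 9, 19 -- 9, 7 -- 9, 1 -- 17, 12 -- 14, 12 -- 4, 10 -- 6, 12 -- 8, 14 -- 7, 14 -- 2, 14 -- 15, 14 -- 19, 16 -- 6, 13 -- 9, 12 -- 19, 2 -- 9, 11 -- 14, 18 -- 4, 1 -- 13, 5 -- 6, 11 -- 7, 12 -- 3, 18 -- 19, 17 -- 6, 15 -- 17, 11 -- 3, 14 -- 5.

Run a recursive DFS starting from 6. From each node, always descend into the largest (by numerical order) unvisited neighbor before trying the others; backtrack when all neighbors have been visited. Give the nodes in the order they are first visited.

Visit 6
6 → 17
17 → 16
16 → 9
9 → 19
19 → 18
18 → 5
5 → 14
14 → 15
15 → 3
3 → 12
12 → 8
12 → 4
3 → 11
11 → 13
13 → 1
11 → 7
14 → 2
6 → 10

6 -> 17 -> 16 -> 9 -> 19 -> 18 -> 5 -> 14 -> 15 -> 3 -> 12 -> 8 -> 4 -> 11 -> 13 -> 1 -> 7 -> 2 -> 10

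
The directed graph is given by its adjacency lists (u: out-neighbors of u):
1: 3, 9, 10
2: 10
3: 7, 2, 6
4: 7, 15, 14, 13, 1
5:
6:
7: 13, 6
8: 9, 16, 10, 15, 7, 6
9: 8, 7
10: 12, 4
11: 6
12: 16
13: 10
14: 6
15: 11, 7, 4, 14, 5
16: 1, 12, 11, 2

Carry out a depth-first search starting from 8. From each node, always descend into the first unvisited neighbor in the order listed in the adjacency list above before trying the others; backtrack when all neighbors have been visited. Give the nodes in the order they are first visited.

8 -> 9 -> 7 -> 13 -> 10 -> 12 -> 16 -> 1 -> 3 -> 2 -> 6 -> 11 -> 4 -> 15 -> 14 -> 5

Visit 8
8 → 9
9 → 7
7 → 13
13 → 10
10 → 12
12 → 16
16 → 1
1 → 3
3 → 2
3 → 6
16 → 11
10 → 4
4 → 15
15 → 14
15 → 5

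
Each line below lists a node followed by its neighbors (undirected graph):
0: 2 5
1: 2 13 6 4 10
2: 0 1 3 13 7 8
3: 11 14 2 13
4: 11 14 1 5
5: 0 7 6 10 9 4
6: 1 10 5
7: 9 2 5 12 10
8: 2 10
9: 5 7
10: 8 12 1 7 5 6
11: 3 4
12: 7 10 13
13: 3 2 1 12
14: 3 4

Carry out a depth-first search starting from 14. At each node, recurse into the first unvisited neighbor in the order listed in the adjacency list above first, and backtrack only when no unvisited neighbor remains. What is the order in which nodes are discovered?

14, 3, 11, 4, 1, 2, 0, 5, 7, 9, 12, 10, 8, 6, 13

Visit 14
14 → 3
3 → 11
11 → 4
4 → 1
1 → 2
2 → 0
0 → 5
5 → 7
7 → 9
7 → 12
12 → 10
10 → 8
10 → 6
12 → 13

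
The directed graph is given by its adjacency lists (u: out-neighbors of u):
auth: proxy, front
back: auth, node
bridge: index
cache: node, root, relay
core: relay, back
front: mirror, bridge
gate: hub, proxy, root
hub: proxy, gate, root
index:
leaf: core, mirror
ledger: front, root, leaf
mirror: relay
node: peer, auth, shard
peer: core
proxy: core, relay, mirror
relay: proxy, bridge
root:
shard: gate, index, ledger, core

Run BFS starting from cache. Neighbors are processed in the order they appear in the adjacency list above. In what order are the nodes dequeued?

cache, node, root, relay, peer, auth, shard, proxy, bridge, core, front, gate, index, ledger, mirror, back, hub, leaf

Visit cache; enqueue node, root, relay → queue [node, root, relay]
Visit node; enqueue peer, auth, shard → queue [root, relay, peer, auth, shard]
Visit root → queue [relay, peer, auth, shard]
Visit relay; enqueue proxy, bridge → queue [peer, auth, shard, proxy, bridge]
Visit peer; enqueue core → queue [auth, shard, proxy, bridge, core]
Visit auth; enqueue front → queue [shard, proxy, bridge, core, front]
Visit shard; enqueue gate, index, ledger → queue [proxy, bridge, core, front, gate, index, ledger]
Visit proxy; enqueue mirror → queue [bridge, core, front, gate, index, ledger, mirror]
Visit bridge → queue [core, front, gate, index, ledger, mirror]
Visit core; enqueue back → queue [front, gate, index, ledger, mirror, back]
Visit front → queue [gate, index, ledger, mirror, back]
Visit gate; enqueue hub → queue [index, ledger, mirror, back, hub]
Visit index → queue [ledger, mirror, back, hub]
Visit ledger; enqueue leaf → queue [mirror, back, hub, leaf]
Visit mirror → queue [back, hub, leaf]
Visit back → queue [hub, leaf]
Visit hub → queue [leaf]
Visit leaf → queue []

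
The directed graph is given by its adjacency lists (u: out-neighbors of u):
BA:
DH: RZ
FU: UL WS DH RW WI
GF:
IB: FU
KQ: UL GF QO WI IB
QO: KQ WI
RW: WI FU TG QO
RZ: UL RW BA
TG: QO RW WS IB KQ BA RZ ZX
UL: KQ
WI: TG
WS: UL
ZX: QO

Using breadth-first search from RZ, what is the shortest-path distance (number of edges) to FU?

2

Level 0: RZ
Level 1: BA, RW, UL
Level 2: FU, KQ, QO, TG, WI
Level 3: DH, GF, IB, WS, ZX
FU first appears at level 2.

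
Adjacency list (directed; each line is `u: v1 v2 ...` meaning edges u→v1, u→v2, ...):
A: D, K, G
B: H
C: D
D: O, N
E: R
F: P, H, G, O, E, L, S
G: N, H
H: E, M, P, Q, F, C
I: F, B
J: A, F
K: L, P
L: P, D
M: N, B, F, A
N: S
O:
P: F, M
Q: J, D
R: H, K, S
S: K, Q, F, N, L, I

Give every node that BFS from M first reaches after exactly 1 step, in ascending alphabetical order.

A, B, F, N

Level 0: M
Level 1: A, B, F, N
Level 2: D, E, G, H, K, L, O, P, S
Level 3: C, I, Q, R
Level 4: J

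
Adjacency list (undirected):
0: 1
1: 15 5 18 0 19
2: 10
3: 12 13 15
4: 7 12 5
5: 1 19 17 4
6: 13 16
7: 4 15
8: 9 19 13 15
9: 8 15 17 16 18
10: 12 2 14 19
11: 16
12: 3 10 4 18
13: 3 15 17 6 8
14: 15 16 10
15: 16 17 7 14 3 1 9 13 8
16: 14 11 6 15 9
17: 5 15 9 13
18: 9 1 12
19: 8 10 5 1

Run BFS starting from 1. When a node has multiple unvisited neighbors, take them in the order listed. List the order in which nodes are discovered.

1, 15, 5, 18, 0, 19, 16, 17, 7, 14, 3, 9, 13, 8, 4, 12, 10, 11, 6, 2

Visit 1; enqueue 15, 5, 18, 0, 19 → queue [15, 5, 18, 0, 19]
Visit 15; enqueue 16, 17, 7, 14, 3, 9, 13, 8 → queue [5, 18, 0, 19, 16, 17, 7, 14, 3, 9, 13, 8]
Visit 5; enqueue 4 → queue [18, 0, 19, 16, 17, 7, 14, 3, 9, 13, 8, 4]
Visit 18; enqueue 12 → queue [0, 19, 16, 17, 7, 14, 3, 9, 13, 8, 4, 12]
Visit 0 → queue [19, 16, 17, 7, 14, 3, 9, 13, 8, 4, 12]
Visit 19; enqueue 10 → queue [16, 17, 7, 14, 3, 9, 13, 8, 4, 12, 10]
Visit 16; enqueue 11, 6 → queue [17, 7, 14, 3, 9, 13, 8, 4, 12, 10, 11, 6]
Visit 17 → queue [7, 14, 3, 9, 13, 8, 4, 12, 10, 11, 6]
Visit 7 → queue [14, 3, 9, 13, 8, 4, 12, 10, 11, 6]
Visit 14 → queue [3, 9, 13, 8, 4, 12, 10, 11, 6]
Visit 3 → queue [9, 13, 8, 4, 12, 10, 11, 6]
Visit 9 → queue [13, 8, 4, 12, 10, 11, 6]
Visit 13 → queue [8, 4, 12, 10, 11, 6]
Visit 8 → queue [4, 12, 10, 11, 6]
Visit 4 → queue [12, 10, 11, 6]
Visit 12 → queue [10, 11, 6]
Visit 10; enqueue 2 → queue [11, 6, 2]
Visit 11 → queue [6, 2]
Visit 6 → queue [2]
Visit 2 → queue []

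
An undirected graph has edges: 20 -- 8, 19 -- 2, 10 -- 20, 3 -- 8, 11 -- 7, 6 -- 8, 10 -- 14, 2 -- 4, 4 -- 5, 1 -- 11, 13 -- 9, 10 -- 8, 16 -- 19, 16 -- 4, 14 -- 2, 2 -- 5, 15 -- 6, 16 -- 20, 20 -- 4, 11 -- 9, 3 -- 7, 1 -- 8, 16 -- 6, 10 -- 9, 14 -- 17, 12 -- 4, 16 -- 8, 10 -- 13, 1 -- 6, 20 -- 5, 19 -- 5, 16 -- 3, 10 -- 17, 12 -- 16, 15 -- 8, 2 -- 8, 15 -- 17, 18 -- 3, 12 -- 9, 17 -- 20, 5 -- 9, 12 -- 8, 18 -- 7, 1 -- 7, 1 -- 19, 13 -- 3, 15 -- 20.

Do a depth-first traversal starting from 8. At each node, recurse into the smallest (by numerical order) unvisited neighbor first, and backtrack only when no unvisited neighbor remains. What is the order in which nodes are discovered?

Visit 8
8 → 1
1 → 6
6 → 15
15 → 17
17 → 10
10 → 9
9 → 5
5 → 2
2 → 4
4 → 12
12 → 16
16 → 3
3 → 7
7 → 11
7 → 18
3 → 13
16 → 19
16 → 20
2 → 14

8, 1, 6, 15, 17, 10, 9, 5, 2, 4, 12, 16, 3, 7, 11, 18, 13, 19, 20, 14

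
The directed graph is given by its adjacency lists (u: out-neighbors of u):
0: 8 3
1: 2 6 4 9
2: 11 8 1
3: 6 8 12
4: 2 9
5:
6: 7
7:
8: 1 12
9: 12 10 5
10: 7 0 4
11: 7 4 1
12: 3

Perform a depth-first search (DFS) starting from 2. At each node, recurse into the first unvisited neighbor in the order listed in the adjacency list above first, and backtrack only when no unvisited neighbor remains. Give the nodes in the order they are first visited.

2 11 7 4 9 12 3 6 8 1 10 0 5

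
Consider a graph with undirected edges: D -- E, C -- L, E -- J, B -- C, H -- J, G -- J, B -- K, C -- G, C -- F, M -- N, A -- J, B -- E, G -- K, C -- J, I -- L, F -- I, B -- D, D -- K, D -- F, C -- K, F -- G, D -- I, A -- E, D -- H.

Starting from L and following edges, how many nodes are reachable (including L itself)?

12

BFS from L visits: L, C, I, B, F, G, J, K, D, E, A, H
Reachable nodes: 12 of 14 total.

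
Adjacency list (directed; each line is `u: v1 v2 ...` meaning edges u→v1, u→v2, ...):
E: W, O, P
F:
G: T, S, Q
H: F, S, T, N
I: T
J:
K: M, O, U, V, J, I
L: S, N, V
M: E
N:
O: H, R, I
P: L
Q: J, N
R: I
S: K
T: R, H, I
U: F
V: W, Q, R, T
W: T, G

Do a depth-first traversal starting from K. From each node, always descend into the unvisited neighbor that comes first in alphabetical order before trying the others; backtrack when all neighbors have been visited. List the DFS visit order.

Visit K
K → I
I → T
T → H
H → F
H → N
H → S
T → R
K → J
K → M
M → E
E → O
E → P
P → L
L → V
V → Q
V → W
W → G
K → U

K, I, T, H, F, N, S, R, J, M, E, O, P, L, V, Q, W, G, U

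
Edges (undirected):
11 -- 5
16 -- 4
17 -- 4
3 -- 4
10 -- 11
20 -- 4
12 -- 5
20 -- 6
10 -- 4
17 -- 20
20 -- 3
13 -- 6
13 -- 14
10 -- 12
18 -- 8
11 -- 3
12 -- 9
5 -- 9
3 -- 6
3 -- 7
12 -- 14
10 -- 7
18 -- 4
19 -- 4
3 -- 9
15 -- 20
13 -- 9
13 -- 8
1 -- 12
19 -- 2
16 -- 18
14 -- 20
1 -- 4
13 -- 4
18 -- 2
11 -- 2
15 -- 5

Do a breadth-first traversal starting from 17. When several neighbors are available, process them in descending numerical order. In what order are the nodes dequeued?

17, 20, 4, 15, 14, 6, 3, 19, 18, 16, 13, 10, 1, 5, 12, 11, 9, 7, 2, 8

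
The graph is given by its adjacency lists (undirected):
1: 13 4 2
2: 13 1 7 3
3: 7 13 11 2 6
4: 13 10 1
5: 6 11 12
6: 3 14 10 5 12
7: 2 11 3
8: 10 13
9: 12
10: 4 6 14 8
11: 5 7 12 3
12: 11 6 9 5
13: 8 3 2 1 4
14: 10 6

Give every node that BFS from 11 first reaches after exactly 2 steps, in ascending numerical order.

Level 0: 11
Level 1: 3, 5, 7, 12
Level 2: 2, 6, 9, 13
Level 3: 1, 4, 8, 10, 14

2, 6, 9, 13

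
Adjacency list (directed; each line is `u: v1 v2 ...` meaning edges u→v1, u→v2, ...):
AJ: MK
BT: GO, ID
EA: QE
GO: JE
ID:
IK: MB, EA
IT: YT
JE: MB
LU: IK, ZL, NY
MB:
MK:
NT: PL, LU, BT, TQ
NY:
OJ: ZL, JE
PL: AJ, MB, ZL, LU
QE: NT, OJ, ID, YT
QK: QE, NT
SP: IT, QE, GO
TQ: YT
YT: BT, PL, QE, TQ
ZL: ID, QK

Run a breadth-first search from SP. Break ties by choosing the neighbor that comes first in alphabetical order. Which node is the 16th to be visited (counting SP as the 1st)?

AJ

Visit SP; enqueue GO, IT, QE → queue [GO, IT, QE]
Visit GO; enqueue JE → queue [IT, QE, JE]
Visit IT; enqueue YT → queue [QE, JE, YT]
Visit QE; enqueue ID, NT, OJ → queue [JE, YT, ID, NT, OJ]
Visit JE; enqueue MB → queue [YT, ID, NT, OJ, MB]
Visit YT; enqueue BT, PL, TQ → queue [ID, NT, OJ, MB, BT, PL, TQ]
Visit ID → queue [NT, OJ, MB, BT, PL, TQ]
Visit NT; enqueue LU → queue [OJ, MB, BT, PL, TQ, LU]
Visit OJ; enqueue ZL → queue [MB, BT, PL, TQ, LU, ZL]
Visit MB → queue [BT, PL, TQ, LU, ZL]
Visit BT → queue [PL, TQ, LU, ZL]
Visit PL; enqueue AJ → queue [TQ, LU, ZL, AJ]
Visit TQ → queue [LU, ZL, AJ]
Visit LU; enqueue IK, NY → queue [ZL, AJ, IK, NY]
Visit ZL; enqueue QK → queue [AJ, IK, NY, QK]
Visit AJ; enqueue MK → queue [IK, NY, QK, MK]
Visit IK; enqueue EA → queue [NY, QK, MK, EA]
Visit NY → queue [QK, MK, EA]
Visit QK → queue [MK, EA]
Visit MK → queue [EA]
Visit EA → queue []

Visit order: SP, GO, IT, QE, JE, YT, ID, NT, OJ, MB, BT, PL, TQ, LU, ZL, AJ, IK, NY, QK, MK, EA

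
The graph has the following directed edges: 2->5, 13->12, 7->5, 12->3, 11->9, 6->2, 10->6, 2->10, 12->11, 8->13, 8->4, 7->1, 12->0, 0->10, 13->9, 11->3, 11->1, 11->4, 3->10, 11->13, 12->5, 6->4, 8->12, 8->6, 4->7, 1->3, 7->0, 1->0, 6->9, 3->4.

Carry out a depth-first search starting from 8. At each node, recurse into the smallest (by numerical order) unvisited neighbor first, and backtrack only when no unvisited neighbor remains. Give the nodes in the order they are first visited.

8 -> 4 -> 7 -> 0 -> 10 -> 6 -> 2 -> 5 -> 9 -> 1 -> 3 -> 12 -> 11 -> 13

Visit 8
8 → 4
4 → 7
7 → 0
0 → 10
10 → 6
6 → 2
2 → 5
6 → 9
7 → 1
1 → 3
8 → 12
12 → 11
11 → 13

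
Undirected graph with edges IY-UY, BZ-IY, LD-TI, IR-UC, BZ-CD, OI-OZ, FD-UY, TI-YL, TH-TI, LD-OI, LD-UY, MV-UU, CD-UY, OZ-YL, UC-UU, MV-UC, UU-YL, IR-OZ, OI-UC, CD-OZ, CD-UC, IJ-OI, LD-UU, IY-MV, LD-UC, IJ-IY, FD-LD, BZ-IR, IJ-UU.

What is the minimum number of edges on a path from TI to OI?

2

Level 0: TI
Level 1: LD, TH, YL
Level 2: FD, OI, OZ, UC, UU, UY
Level 3: CD, IJ, IR, IY, MV
Level 4: BZ
OI first appears at level 2.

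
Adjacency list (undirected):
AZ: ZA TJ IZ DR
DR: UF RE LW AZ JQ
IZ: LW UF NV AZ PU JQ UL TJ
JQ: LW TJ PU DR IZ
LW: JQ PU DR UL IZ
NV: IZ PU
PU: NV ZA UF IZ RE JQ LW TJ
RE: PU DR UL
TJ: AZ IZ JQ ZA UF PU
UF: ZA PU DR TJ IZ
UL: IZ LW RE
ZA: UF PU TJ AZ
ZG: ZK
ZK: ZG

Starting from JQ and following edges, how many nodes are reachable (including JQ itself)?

BFS from JQ visits: JQ, LW, TJ, PU, DR, IZ, UL, AZ, ZA, UF, NV, RE
Reachable nodes: 12 of 14 total.

12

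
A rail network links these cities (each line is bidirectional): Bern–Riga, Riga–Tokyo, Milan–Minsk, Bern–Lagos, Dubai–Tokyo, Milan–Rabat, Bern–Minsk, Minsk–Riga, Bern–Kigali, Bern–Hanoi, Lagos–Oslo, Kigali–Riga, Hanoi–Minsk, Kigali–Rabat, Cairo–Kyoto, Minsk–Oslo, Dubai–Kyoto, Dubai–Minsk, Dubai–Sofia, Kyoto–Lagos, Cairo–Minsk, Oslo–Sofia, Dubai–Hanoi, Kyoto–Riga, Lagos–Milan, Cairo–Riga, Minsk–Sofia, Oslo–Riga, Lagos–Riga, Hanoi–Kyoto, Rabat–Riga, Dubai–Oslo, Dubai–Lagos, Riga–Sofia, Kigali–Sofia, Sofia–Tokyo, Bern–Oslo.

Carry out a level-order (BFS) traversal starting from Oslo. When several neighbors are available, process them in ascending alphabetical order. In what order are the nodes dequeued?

Oslo, Bern, Dubai, Lagos, Minsk, Riga, Sofia, Hanoi, Kigali, Kyoto, Tokyo, Milan, Cairo, Rabat

Visit Oslo; enqueue Bern, Dubai, Lagos, Minsk, Riga, Sofia → queue [Bern, Dubai, Lagos, Minsk, Riga, Sofia]
Visit Bern; enqueue Hanoi, Kigali → queue [Dubai, Lagos, Minsk, Riga, Sofia, Hanoi, Kigali]
Visit Dubai; enqueue Kyoto, Tokyo → queue [Lagos, Minsk, Riga, Sofia, Hanoi, Kigali, Kyoto, Tokyo]
Visit Lagos; enqueue Milan → queue [Minsk, Riga, Sofia, Hanoi, Kigali, Kyoto, Tokyo, Milan]
Visit Minsk; enqueue Cairo → queue [Riga, Sofia, Hanoi, Kigali, Kyoto, Tokyo, Milan, Cairo]
Visit Riga; enqueue Rabat → queue [Sofia, Hanoi, Kigali, Kyoto, Tokyo, Milan, Cairo, Rabat]
Visit Sofia → queue [Hanoi, Kigali, Kyoto, Tokyo, Milan, Cairo, Rabat]
Visit Hanoi → queue [Kigali, Kyoto, Tokyo, Milan, Cairo, Rabat]
Visit Kigali → queue [Kyoto, Tokyo, Milan, Cairo, Rabat]
Visit Kyoto → queue [Tokyo, Milan, Cairo, Rabat]
Visit Tokyo → queue [Milan, Cairo, Rabat]
Visit Milan → queue [Cairo, Rabat]
Visit Cairo → queue [Rabat]
Visit Rabat → queue []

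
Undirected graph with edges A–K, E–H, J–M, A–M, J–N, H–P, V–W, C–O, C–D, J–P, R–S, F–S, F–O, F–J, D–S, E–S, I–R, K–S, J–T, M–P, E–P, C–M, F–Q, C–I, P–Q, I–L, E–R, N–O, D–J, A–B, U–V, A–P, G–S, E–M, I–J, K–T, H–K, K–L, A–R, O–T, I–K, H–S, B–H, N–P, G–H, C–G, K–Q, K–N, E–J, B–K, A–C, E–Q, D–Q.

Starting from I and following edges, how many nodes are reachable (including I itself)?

BFS from I visits: I, R, L, K, J, C, S, E, A, T, Q, N, H, B, P, M, F, D, O, G
Reachable nodes: 20 of 23 total.

20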